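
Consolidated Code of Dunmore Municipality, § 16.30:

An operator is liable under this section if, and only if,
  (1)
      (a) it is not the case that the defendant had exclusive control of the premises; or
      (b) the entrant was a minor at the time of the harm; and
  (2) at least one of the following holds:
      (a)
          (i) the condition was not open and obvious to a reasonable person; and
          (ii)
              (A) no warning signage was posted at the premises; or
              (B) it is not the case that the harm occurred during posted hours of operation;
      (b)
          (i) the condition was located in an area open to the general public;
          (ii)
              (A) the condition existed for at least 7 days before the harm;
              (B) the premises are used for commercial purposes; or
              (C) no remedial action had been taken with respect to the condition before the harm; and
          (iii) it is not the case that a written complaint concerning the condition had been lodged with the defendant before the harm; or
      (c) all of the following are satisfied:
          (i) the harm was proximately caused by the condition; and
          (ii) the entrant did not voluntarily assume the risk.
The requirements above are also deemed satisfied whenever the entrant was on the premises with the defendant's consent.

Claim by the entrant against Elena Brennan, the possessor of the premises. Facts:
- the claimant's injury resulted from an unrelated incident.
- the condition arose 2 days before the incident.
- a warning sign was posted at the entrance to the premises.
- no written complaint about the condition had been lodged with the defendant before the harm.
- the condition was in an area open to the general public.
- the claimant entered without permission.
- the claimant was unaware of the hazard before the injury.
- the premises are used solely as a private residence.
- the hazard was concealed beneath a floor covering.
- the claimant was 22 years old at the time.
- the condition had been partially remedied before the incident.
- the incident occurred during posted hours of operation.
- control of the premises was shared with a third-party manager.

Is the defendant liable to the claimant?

(a) not (exclusive control) — met.
(b) entrant a minor — not met.
So (1) is satisfied (T OR F).
(i) not open/obvious — met.
(A) no signage posted — not met.
(B) not (during posted hours) — not satisfied.
(ii) = F OR F = false.
(a): T AND F → false.
(i) public area — satisfied.
(A) condition ≥7 days old — not satisfied.
(B) commercial use — not satisfied.
(C) no remedial action — fails.
(ii): F OR F OR F → false.
(iii) not (complaint lodged) — satisfied.
(b) = T AND F AND T = false.
(i) proximate cause — not met.
(ii) no assumed risk — satisfied.
So (c) is not satisfied (F AND T).
(2): F OR F OR F → false.
So Overall is not satisfied (T AND F).
Exception (consent to enter) — not satisfied.
Result: main false OR exception false → false.

No — not liable.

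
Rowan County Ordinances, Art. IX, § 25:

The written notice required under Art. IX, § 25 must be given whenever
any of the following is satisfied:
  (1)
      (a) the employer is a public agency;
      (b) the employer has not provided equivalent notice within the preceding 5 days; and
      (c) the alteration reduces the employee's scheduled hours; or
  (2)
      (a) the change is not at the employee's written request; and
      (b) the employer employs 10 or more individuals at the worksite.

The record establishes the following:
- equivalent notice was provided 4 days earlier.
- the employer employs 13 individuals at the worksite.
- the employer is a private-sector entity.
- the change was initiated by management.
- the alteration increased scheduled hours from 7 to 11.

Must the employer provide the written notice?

(a) public agency — not met.
(b) no recent notice — fails.
(c) hours reduced — fails.
So (1) is not satisfied (F AND F AND F).
(a) not employee-requested — met.
(b) ≥ 10 at site — holds.
(2) = T AND T = true.
Overall: F OR T → true.

Yes — required.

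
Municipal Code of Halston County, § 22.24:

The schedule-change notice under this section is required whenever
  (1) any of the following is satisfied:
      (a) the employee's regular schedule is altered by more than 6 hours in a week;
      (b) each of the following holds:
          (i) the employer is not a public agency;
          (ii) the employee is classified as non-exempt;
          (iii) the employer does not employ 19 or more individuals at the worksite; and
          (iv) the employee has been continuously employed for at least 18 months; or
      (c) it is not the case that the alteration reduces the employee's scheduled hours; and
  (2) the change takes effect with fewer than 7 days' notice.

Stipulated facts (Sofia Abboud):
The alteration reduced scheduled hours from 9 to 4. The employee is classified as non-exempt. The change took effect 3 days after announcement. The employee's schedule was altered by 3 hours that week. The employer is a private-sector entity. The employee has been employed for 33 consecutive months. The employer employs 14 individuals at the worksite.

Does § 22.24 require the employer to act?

Yes — required.

(a) schedule shift > 6h — not satisfied.
(i) not (public agency) — holds.
(ii) non-exempt — satisfied.
(iii) not (≥ 19 at site) — met.
(iv) tenure ≥ 18 mo. — met.
(b) = T AND T AND T AND T = true.
(c) not (hours reduced) — fails.
So (1) is satisfied (F OR T OR F).
(2) < 7 days' notice — satisfied.
So Overall is satisfied (T AND T).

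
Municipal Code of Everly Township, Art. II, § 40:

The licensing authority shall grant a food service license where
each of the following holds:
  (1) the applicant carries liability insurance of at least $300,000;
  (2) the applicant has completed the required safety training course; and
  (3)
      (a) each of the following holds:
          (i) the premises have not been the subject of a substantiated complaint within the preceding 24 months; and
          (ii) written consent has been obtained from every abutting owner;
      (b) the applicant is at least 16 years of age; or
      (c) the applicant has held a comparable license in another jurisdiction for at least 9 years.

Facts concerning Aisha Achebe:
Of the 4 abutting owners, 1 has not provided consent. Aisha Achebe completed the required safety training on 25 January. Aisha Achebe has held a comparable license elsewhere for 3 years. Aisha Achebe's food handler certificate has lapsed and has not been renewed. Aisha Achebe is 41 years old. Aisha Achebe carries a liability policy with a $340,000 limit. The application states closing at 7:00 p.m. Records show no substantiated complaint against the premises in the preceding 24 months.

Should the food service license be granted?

(1) insurance ≥ $300,000 — holds.
(2) safety training — satisfied.
(i) no complaint in 24 mo. — met.
(ii) all abutters consent — not met.
So (a) is not satisfied (T AND F).
(b) age ≥ 16 — holds.
(c) prior license ≥ 9 yr — not satisfied.
So (3) is satisfied (F OR T OR F).
Overall: T AND T AND T → true.

Yes — granted.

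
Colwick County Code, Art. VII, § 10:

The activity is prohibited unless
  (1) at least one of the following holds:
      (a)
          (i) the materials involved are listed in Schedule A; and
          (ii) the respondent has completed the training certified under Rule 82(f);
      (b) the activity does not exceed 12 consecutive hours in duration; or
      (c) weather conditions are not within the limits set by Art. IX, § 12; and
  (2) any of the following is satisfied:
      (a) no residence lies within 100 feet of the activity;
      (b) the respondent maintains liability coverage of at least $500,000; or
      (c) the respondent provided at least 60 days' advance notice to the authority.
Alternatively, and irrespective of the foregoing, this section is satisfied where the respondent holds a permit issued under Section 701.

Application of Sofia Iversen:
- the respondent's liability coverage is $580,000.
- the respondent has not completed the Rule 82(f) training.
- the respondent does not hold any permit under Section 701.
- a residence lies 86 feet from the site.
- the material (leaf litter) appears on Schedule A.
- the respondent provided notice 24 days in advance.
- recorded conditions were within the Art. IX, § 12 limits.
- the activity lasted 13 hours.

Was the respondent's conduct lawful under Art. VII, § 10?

No — unlawful.

(i) Schedule A material — satisfied.
(ii) training certified — not satisfied.
So (a) is not satisfied (T AND F).
(b) ≤ 12 hrs duration — not satisfied.
(c) not (weather ok) — not met.
(1): F OR F OR F → false.
(a) no residence in 100 ft — fails.
(b) coverage ≥ $500,000 — met.
(c) ≥60 days' notice — fails.
(2): F OR T OR F → true.
Overall: F AND T → false.
Exception (holds permit) — not satisfied.
Result: main false OR exception false → false.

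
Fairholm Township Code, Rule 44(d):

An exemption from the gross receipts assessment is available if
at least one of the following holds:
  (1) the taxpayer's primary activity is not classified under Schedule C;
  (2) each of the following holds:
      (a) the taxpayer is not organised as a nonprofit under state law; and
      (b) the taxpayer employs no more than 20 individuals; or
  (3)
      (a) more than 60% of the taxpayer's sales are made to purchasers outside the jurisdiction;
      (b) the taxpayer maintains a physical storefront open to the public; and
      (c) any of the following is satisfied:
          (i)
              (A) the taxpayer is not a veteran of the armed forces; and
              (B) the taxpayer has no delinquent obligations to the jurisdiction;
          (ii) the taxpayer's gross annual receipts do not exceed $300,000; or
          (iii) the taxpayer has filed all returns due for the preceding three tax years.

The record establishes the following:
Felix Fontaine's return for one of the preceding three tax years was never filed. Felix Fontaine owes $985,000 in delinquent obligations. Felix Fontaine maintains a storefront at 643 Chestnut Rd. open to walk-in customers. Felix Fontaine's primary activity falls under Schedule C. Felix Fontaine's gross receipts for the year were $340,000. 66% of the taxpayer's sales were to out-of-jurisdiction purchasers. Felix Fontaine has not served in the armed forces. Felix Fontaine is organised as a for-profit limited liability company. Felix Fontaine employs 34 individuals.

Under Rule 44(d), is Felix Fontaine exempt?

(1) not (Schedule C activity) — fails.
(a) not (nonprofit) — satisfied.
(b) ≤ 20 employees — not satisfied.
So (2) is not satisfied (T AND F).
(a) >60% out-of-jur. sales — holds.
(b) has storefront — met.
(A) not (veteran) — satisfied.
(B) no delinquency — fails.
(i): T AND F → false.
(ii) receipts ≤ $300,000 — not satisfied.
(iii) returns current — not met.
(c) = F OR F OR F = false.
(3): T AND T AND F → false.
Overall = F OR F OR F = false.

No — not exempt.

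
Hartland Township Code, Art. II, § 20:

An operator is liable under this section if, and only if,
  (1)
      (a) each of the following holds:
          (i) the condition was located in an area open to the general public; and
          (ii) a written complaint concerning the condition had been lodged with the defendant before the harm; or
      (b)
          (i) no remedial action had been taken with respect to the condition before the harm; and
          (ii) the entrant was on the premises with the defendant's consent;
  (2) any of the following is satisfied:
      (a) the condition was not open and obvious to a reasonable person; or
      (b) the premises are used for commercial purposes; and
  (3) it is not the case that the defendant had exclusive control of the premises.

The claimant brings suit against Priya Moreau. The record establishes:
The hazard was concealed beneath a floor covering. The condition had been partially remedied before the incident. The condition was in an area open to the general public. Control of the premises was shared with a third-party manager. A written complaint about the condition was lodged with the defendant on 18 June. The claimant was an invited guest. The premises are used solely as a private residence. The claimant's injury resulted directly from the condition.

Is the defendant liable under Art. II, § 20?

Yes — liable.

(i) public area — holds.
(ii) complaint lodged — met.
So (a) is satisfied (T AND T).
(i) no remedial action — not satisfied.
(ii) consent to enter — met.
(b): F AND T → false.
So (1) is satisfied (T OR F).
(a) not open/obvious — met.
(b) commercial use — not satisfied.
(2) = T OR F = true.
(3) not (exclusive control) — satisfied.
Overall = T AND T AND T = true.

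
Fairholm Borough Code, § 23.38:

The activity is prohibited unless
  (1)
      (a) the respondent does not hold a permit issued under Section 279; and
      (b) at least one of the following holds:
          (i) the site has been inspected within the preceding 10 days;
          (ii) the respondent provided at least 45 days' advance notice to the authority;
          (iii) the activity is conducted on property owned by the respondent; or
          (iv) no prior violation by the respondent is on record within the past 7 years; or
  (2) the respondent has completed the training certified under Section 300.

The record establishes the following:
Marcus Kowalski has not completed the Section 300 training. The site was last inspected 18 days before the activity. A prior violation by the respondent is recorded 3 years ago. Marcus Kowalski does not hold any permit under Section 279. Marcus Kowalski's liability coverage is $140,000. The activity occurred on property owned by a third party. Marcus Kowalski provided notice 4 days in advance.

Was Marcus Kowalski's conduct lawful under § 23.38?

No — unlawful.

(a) not (holds permit) — satisfied.
(i) site inspected — not met.
(ii) ≥45 days' notice — not met.
(iii) own property — not met.
(iv) no prior violation — not met.
(b) = F OR F OR F OR F = false.
So (1) is not satisfied (T AND F).
(2) training certified — not met.
Overall: F OR F → false.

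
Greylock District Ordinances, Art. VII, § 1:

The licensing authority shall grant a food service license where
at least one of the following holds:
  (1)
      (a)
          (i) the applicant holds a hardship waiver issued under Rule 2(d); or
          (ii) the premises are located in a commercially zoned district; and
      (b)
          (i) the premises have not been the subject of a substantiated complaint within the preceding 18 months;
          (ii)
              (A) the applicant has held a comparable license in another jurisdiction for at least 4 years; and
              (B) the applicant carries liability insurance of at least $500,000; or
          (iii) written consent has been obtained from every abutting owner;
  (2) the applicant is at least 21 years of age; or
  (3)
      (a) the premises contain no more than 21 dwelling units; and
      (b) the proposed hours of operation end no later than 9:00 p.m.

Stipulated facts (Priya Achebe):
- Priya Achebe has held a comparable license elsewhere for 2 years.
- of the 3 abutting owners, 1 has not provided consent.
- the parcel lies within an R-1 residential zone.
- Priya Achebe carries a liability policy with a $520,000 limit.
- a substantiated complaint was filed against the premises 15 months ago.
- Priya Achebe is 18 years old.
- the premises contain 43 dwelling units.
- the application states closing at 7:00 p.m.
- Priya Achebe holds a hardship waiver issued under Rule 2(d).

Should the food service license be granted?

No — denied.

(i) hardship waiver — satisfied.
(ii) commercially zoned — fails.
(a) = T OR F = true.
(i) no complaint in 18 mo. — fails.
(A) prior license ≥ 4 yr — not met.
(B) insurance ≥ $500,000 — satisfied.
So (ii) is not satisfied (F AND T).
(iii) all abutters consent — not met.
(b): F OR F OR F → false.
So (1) is not satisfied (T AND F).
(2) age ≥ 21 — fails.
(a) ≤ 21 units — not met.
(b) closes by 9 p.m. — satisfied.
(3) = F AND T = false.
Overall: F OR F OR F → false.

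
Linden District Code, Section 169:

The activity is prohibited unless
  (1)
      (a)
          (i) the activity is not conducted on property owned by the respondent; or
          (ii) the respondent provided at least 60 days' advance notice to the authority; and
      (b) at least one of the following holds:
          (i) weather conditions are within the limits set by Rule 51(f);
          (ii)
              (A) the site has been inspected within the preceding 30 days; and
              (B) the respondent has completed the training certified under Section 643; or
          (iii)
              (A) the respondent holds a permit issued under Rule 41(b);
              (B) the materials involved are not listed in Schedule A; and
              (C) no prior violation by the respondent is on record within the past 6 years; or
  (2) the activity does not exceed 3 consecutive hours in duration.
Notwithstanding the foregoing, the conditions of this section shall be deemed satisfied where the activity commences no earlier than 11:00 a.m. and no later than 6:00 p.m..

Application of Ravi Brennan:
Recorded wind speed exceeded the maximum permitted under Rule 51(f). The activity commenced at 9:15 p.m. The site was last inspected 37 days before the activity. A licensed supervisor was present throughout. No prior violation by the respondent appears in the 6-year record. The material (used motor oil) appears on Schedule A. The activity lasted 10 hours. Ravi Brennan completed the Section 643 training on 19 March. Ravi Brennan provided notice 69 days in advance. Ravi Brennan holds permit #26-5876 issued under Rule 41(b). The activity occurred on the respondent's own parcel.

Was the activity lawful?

No — unlawful.

(i) not (own property) — not satisfied.
(ii) ≥60 days' notice — holds.
So (a) is satisfied (F OR T).
(i) weather ok — not satisfied.
(A) site inspected — not satisfied.
(B) training certified — satisfied.
So (ii) is not satisfied (F AND T).
(A) holds permit — met.
(B) not (Schedule A material) — not met.
(C) no prior violation — holds.
(iii): T AND F AND T → false.
(b): F OR F OR F → false.
So (1) is not satisfied (T AND F).
(2) ≤ 3 hrs duration — not satisfied.
Overall: F OR F → false.
Exception (start within hours) — not satisfied.
Result: main false OR exception false → false.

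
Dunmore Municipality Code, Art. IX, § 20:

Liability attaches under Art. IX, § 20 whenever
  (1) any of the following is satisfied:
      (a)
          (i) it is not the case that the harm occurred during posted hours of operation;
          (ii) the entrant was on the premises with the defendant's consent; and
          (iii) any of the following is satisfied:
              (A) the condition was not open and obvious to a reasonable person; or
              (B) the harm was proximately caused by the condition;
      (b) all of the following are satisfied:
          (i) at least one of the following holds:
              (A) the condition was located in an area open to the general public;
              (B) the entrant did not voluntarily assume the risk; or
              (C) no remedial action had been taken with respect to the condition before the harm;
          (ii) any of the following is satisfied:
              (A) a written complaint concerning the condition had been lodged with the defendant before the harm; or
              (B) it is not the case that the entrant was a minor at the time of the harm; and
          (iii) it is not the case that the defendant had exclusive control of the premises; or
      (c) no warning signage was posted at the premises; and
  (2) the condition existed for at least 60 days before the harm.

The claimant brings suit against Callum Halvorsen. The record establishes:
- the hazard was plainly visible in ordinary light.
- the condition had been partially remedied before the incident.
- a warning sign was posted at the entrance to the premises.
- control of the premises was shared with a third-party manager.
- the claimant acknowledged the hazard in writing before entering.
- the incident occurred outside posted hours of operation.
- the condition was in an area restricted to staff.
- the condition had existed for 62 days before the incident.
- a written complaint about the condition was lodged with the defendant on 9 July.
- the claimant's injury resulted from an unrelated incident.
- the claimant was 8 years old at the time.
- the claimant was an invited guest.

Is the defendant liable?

(i) not (during posted hours) — holds.
(ii) consent to enter — satisfied.
(A) not open/obvious — not met.
(B) proximate cause — not satisfied.
(iii) = F OR F = false.
(a): T AND T AND F → false.
(A) public area — fails.
(B) no assumed risk — not satisfied.
(C) no remedial action — not satisfied.
(i) = F OR F OR F = false.
(A) complaint lodged — satisfied.
(B) not (entrant a minor) — not met.
So (ii) is satisfied (T OR F).
(iii) not (exclusive control) — met.
(b) = F AND T AND T = false.
(c) no signage posted — fails.
(1) = F OR F OR F = false.
(2) condition ≥60 days old — holds.
Overall: F AND T → false.

No — not liable.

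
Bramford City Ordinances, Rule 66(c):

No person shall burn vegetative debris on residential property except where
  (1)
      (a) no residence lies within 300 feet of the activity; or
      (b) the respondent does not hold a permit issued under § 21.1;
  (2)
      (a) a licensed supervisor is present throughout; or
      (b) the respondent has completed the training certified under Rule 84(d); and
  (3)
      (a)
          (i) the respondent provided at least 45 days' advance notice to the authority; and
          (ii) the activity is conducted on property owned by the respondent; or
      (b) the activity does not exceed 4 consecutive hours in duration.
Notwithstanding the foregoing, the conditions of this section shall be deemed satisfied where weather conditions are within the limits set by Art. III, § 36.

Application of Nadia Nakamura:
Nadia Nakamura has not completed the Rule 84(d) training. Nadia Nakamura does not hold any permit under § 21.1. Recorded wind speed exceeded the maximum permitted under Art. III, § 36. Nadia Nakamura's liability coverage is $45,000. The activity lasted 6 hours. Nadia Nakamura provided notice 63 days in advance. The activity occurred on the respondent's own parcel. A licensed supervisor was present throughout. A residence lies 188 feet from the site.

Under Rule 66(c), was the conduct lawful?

Yes — lawful.

(a) no residence in 300 ft — not met.
(b) not (holds permit) — holds.
So (1) is satisfied (F OR T).
(a) supervisor present — met.
(b) training certified — fails.
So (2) is satisfied (T OR F).
(i) ≥45 days' notice — satisfied.
(ii) own property — satisfied.
(a): T AND T → true.
(b) ≤ 4 hrs duration — not satisfied.
(3): T OR F → true.
Overall = T AND T AND T = true.
Exception (weather ok) — not satisfied.
Result: main true OR exception false → true.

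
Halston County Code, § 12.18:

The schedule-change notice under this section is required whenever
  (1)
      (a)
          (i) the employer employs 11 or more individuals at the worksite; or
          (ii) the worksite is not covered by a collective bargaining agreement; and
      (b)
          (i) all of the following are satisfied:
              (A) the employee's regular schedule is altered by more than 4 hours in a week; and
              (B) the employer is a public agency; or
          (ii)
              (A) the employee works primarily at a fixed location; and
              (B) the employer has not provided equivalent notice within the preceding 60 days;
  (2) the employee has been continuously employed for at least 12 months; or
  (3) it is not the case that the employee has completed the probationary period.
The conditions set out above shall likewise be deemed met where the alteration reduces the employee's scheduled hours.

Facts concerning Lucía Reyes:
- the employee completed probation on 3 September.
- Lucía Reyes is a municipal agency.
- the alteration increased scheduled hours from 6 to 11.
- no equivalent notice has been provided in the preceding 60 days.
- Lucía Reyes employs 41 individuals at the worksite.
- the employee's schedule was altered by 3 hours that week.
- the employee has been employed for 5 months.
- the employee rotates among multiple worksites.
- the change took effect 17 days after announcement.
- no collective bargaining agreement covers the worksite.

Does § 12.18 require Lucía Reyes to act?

No — not required.

(i) ≥ 11 at site — holds.
(ii) no CBA — holds.
(a) = T OR T = true.
(A) schedule shift > 4h — not met.
(B) public agency — met.
So (i) is not satisfied (F AND T).
(A) fixed location — not met.
(B) no recent notice — holds.
So (ii) is not satisfied (F AND T).
So (b) is not satisfied (F OR F).
(1): T AND F → false.
(2) tenure ≥ 12 mo. — fails.
(3) not (past probation) — not met.
Overall: F OR F OR F → false.
Exception (hours reduced) — not satisfied.
Result: main false OR exception false → false.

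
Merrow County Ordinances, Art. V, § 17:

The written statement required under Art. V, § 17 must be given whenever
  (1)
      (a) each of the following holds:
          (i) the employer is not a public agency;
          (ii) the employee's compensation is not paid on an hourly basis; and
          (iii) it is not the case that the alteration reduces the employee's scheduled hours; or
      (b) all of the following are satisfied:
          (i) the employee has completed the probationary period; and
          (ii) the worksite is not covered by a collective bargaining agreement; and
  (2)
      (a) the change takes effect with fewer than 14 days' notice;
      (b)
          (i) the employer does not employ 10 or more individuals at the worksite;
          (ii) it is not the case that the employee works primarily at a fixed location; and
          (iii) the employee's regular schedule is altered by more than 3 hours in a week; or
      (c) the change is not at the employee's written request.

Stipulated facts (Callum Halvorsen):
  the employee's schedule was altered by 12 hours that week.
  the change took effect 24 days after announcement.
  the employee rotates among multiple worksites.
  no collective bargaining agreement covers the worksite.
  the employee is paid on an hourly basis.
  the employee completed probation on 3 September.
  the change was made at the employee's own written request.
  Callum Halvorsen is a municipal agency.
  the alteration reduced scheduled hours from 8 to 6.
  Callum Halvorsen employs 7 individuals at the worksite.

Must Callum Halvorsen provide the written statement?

Yes — required.

(i) not (public agency) — fails.
(ii) not (hourly-paid) — fails.
(iii) not (hours reduced) — not satisfied.
(a): F AND F AND F → false.
(i) past probation — holds.
(ii) no CBA — holds.
(b): T AND T → true.
So (1) is satisfied (F OR T).
(a) < 14 days' notice — fails.
(i) not (≥ 10 at site) — holds.
(ii) not (fixed location) — satisfied.
(iii) schedule shift > 3h — met.
So (b) is satisfied (T AND T AND T).
(c) not employee-requested — not met.
So (2) is satisfied (F OR T OR F).
Overall: T AND T → true.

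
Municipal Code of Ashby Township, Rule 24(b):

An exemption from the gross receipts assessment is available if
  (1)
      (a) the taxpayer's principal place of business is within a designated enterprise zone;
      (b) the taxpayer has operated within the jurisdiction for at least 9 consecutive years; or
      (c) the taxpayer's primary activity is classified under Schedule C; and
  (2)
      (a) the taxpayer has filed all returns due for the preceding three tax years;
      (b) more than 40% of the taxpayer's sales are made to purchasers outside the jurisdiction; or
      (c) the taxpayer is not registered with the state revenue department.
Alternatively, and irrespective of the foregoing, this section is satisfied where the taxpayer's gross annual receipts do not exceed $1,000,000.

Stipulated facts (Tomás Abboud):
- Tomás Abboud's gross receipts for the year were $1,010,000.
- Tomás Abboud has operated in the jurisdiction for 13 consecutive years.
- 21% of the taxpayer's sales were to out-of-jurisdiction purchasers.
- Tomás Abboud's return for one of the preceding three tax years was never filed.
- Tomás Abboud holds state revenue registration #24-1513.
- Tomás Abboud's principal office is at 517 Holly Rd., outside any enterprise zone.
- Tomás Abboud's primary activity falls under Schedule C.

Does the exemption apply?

(a) in enterprise zone — not satisfied.
(b) ≥ 9 yrs in jurisdiction — satisfied.
(c) Schedule C activity — holds.
So (1) is satisfied (F OR T OR T).
(a) returns current — not satisfied.
(b) >40% out-of-jur. sales — not satisfied.
(c) not (state-registered) — not satisfied.
(2): F OR F OR F → false.
Overall = T AND F = false.
Exception (receipts ≤ $1,000,000) — not satisfied.
Result: main false OR exception false → false.

No — not exempt.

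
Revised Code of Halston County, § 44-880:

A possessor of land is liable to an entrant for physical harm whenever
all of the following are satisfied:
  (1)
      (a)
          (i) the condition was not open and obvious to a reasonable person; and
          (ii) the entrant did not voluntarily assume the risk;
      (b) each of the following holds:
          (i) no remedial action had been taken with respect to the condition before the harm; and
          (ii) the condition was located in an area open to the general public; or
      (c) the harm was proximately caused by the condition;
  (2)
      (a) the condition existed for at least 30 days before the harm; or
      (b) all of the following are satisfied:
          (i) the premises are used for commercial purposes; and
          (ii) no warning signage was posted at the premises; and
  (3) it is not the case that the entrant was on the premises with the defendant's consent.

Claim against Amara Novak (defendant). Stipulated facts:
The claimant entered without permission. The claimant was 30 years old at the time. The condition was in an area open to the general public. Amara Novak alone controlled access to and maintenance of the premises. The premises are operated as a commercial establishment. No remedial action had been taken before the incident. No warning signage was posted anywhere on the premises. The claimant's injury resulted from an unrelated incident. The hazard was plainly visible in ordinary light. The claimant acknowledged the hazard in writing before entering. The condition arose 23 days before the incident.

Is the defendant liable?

(i) not open/obvious — not met.
(ii) no assumed risk — not met.
(a): F AND F → false.
(i) no remedial action — satisfied.
(ii) public area — satisfied.
So (b) is satisfied (T AND T).
(c) proximate cause — not met.
(1): F OR T OR F → true.
(a) condition ≥30 days old — fails.
(i) commercial use — holds.
(ii) no signage posted — holds.
(b) = T AND T = true.
So (2) is satisfied (F OR T).
(3) not (consent to enter) — satisfied.
Overall: T AND T AND T → true.

Yes — liable.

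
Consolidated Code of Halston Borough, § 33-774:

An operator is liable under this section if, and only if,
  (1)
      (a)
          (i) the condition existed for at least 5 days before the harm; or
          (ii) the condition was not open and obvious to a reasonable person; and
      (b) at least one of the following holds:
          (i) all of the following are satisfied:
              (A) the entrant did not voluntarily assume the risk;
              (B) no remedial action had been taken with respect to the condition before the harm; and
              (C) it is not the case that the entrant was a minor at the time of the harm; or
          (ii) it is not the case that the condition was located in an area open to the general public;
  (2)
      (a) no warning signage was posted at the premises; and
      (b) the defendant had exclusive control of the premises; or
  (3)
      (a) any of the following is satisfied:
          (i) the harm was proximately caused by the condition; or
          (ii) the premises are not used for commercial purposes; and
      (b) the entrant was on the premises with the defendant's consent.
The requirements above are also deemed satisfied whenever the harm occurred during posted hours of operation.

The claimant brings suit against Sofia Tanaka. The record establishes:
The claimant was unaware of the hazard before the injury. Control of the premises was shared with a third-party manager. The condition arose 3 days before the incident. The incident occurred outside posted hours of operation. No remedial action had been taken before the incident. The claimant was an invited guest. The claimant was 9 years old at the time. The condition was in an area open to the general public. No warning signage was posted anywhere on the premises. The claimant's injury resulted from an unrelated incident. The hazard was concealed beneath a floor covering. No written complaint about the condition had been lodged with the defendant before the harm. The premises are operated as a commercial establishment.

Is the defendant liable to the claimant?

(i) condition ≥5 days old — not satisfied.
(ii) not open/obvious — satisfied.
(a) = F OR T = true.
(A) no assumed risk — holds.
(B) no remedial action — holds.
(C) not (entrant a minor) — fails.
(i): T AND T AND F → false.
(ii) not (public area) — fails.
(b): F OR F → false.
So (1) is not satisfied (T AND F).
(a) no signage posted — met.
(b) exclusive control — fails.
(2): T AND F → false.
(i) proximate cause — not met.
(ii) not (commercial use) — not met.
(a): F OR F → false.
(b) consent to enter — met.
So (3) is not satisfied (F AND T).
Overall: F OR F OR F → false.
Exception (during posted hours) — not satisfied.
Result: main false OR exception false → false.

No — not liable.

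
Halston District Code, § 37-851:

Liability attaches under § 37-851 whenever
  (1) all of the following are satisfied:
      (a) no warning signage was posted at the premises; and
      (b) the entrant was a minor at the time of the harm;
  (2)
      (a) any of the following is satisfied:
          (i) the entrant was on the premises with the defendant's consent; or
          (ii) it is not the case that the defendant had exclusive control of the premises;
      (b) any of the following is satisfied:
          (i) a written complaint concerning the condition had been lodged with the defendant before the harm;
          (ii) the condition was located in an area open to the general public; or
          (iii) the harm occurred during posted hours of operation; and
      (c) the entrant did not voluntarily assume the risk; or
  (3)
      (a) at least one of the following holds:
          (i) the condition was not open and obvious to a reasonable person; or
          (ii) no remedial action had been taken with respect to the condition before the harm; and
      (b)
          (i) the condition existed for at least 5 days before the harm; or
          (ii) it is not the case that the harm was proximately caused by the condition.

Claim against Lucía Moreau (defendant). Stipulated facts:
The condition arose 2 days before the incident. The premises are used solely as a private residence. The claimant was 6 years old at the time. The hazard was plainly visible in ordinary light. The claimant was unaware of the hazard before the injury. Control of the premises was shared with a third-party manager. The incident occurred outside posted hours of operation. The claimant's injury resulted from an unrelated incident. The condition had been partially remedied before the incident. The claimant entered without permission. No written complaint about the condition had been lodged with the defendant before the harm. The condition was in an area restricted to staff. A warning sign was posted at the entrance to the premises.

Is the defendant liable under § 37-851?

(a) no signage posted — not satisfied.
(b) entrant a minor — met.
So (1) is not satisfied (F AND T).
(i) consent to enter — not met.
(ii) not (exclusive control) — satisfied.
(a) = F OR T = true.
(i) complaint lodged — fails.
(ii) public area — fails.
(iii) during posted hours — not satisfied.
So (b) is not satisfied (F OR F OR F).
(c) no assumed risk — holds.
(2) = T AND F AND T = false.
(i) not open/obvious — not satisfied.
(ii) no remedial action — fails.
(a) = F OR F = false.
(i) condition ≥5 days old — not satisfied.
(ii) not (proximate cause) — satisfied.
(b) = F OR T = true.
(3) = F AND T = false.
So Overall is not satisfied (F OR F OR F).

No — not liable.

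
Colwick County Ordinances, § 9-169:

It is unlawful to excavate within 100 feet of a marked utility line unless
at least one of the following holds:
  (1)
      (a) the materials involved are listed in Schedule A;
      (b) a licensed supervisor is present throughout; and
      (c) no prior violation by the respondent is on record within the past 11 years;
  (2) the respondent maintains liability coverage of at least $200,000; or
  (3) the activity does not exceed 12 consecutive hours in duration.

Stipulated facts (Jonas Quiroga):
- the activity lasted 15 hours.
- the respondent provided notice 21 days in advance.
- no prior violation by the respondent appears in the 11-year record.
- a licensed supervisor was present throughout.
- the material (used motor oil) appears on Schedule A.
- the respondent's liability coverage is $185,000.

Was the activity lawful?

Yes — lawful.

(a) Schedule A material — holds.
(b) supervisor present — satisfied.
(c) no prior violation — satisfied.
(1) = T AND T AND T = true.
(2) coverage ≥ $200,000 — not met.
(3) ≤ 12 hrs duration — fails.
So Overall is satisfied (T OR F OR F).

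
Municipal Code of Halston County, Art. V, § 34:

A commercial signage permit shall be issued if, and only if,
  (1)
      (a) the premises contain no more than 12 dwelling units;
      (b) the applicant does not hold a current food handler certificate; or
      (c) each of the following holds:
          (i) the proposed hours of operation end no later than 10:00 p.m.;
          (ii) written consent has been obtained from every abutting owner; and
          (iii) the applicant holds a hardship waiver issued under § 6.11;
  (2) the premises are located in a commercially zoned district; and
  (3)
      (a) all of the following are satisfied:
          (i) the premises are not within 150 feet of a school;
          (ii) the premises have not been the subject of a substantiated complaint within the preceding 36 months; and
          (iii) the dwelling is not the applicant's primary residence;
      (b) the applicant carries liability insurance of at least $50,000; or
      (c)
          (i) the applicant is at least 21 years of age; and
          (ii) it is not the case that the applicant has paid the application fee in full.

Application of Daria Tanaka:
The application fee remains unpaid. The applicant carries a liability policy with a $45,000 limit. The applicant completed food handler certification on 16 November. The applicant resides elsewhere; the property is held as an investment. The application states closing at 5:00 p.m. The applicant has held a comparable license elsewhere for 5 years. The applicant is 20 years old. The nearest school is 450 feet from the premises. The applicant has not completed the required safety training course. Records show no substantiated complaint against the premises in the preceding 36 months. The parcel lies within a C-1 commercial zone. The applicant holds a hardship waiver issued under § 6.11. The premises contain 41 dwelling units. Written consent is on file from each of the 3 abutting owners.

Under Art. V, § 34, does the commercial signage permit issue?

Yes — granted.

(a) ≤ 12 units — not met.
(b) not (food handler cert.) — not satisfied.
(i) closes by 10 p.m. — holds.
(ii) all abutters consent — met.
(iii) hardship waiver — satisfied.
So (c) is satisfied (T AND T AND T).
So (1) is satisfied (F OR F OR T).
(2) commercially zoned — met.
(i) ≥150 ft from school — holds.
(ii) no complaint in 36 mo. — met.
(iii) not (primary residence) — met.
So (a) is satisfied (T AND T AND T).
(b) insurance ≥ $50,000 — not satisfied.
(i) age ≥ 21 — not satisfied.
(ii) not (fee paid) — satisfied.
So (c) is not satisfied (F AND T).
(3): T OR F OR F → true.
Overall: T AND T AND T → true.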